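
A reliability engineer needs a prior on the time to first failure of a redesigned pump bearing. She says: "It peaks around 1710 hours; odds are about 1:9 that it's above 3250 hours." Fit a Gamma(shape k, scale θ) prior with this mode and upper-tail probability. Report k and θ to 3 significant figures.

k ≈ 5.64, θ ≈ 369

Gamma(k,θ) with k>1 has mode (k−1)θ, so θ = 1710/(k−1).
Need P(X < 3250) = 0.9 with θ tied to k this way. Start at k = 2, θ = 1710: P(X<3250) ≈ 0.566.
Too low — raise k to concentrate. Iterating converges to k ≈ 5.64.
Then θ = 1710/(5.64−1) ≈ 369.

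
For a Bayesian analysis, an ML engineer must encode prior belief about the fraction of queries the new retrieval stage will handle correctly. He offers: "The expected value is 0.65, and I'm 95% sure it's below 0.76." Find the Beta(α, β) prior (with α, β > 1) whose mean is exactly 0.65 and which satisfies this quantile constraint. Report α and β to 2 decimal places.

α ≈ 30.32, β ≈ 16.33

With mean 0.65 fixed, write α = 0.65s, β = 0.35s where s = α+β.
Need P(θ < 0.76) = 0.95 under Beta(0.65s, 0.35s). Normal approximation: (q−m)/√(m(1−m)/s) ≈ z_{0.95} = 1.64, so s ≈ 0.65·0.35·(1.64)²/(0.76−0.65)² = 50.9.
At s = 50.9: P(θ<0.76) ≈ 0.957. Adjusting to match 0.95 gives s ≈ 46.65.
So α = 0.65·46.65 ≈ 30.32, β = 0.35·46.65 ≈ 16.33.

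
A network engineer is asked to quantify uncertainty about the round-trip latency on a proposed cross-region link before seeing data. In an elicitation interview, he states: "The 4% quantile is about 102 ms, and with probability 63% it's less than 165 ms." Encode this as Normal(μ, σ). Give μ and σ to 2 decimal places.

For Normal(μ,σ), the p-quantile is μ + z_p·σ. Here z_{0.04} = -1.751, z_{0.63} = 0.3319.
So 102 = μ − 1.751σ and 165 = μ + 0.3319σ.
Subtracting: σ = (165 − 102)/(0.3319 − (-1.751)) = 30.25.
Then μ = 102 − (-1.751)·30.25 = 154.96.

μ = 154.96, σ = 30.25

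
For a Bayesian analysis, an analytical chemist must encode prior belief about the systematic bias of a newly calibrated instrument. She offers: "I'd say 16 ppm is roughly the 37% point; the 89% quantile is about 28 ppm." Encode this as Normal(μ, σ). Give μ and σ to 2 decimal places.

μ = 18.56, σ = 7.70

The p-quantile of Normal(μ,σ) is μ + z_p·σ, with z_{0.37} = -0.3319 and z_{0.89} = 1.227.
Eliminate σ: μ = (z₂·x₁ − z₁·x₂)/(z₂ − z₁) = (1.227·16 − (-0.3319)·28)/1.558 = 18.56.
Then σ = (x₂ − x₁)/(z₂ − z₁) = (28 − 16)/1.558 = 7.70.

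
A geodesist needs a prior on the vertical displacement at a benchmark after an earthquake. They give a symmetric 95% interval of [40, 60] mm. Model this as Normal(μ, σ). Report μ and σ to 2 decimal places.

A symmetric 95% interval runs μ ± z·σ with z = 1.96.
Half-width = 10, so σ = 10/1.96 = 5.10.
μ is the interval midpoint, 50.00.

μ = 50.00, σ = 5.10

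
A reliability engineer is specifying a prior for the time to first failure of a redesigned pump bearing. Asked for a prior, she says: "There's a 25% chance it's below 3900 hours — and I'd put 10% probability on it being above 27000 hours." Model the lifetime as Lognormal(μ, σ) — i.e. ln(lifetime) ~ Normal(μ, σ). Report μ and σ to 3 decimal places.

If T ~ Lognormal(μ,σ) then ln T ~ Normal(μ,σ), so the p-quantile of ln T is μ + z_p·σ.
ln(3900) = 8.269 and ln(27000) = 10.2; z_{0.25} = -0.6745, z_{0.9} = 1.282.
σ = (10.2 − 8.269)/(1.282 − (-0.6745)) = 0.989.
μ = 8.269 − (-0.6745)·0.989 = 8.936.

μ ≈ 8.936, σ ≈ 0.989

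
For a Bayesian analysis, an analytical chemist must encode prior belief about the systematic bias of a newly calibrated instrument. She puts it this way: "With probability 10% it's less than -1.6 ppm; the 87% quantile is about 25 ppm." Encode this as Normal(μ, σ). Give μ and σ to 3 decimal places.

μ = 12.557, σ = 11.047

The p-quantile of Normal(μ,σ) is μ + z_p·σ, with z_{0.1} = -1.282 and z_{0.87} = 1.126.
Eliminate σ: μ = (z₂·x₁ − z₁·x₂)/(z₂ − z₁) = (1.126·-1.6 − (-1.282)·25)/2.408 = 12.557.
Then σ = (x₂ − x₁)/(z₂ − z₁) = (25 − -1.6)/2.408 = 11.047.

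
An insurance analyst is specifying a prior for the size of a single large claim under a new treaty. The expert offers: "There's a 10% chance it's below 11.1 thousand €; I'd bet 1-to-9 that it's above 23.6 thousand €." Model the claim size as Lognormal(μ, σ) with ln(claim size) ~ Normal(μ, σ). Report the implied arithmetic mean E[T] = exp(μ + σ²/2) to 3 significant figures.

If T ~ Lognormal(μ,σ) then ln T ~ Normal(μ,σ), so the p-quantile of ln T is μ + z_p·σ.
ln(11.1) = 2.407 and ln(23.6) = 3.161; z_{0.1} = -1.282, z_{0.9} = 1.282.
σ = (3.161 − 2.407)/(1.282 − (-1.282)) = 0.294.
μ = 2.407 − (-1.282)·0.294 = 2.784.
E[T] = exp(μ + σ²/2) = exp(2.784 + 0.0433) = 16.9 thousand €.

E[T] ≈ 16.9 thousand €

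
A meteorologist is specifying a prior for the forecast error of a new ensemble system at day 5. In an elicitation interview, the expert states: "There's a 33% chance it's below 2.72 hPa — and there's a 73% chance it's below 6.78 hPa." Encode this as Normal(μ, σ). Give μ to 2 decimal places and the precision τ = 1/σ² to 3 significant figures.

The p-quantile of Normal(μ,σ) is μ + z_p·σ, with z_{0.33} = -0.4399 and z_{0.73} = 0.6128.
Eliminate σ: μ = (z₂·x₁ − z₁·x₂)/(z₂ − z₁) = (0.6128·2.72 − (-0.4399)·6.78)/1.053 = 4.42.
Then σ = (x₂ − x₁)/(z₂ − z₁) = (6.78 − 2.72)/1.053 = 3.86.
Precision τ = 1/σ² = 1/3.857² = 0.0672.

μ = 4.42, τ = 0.0672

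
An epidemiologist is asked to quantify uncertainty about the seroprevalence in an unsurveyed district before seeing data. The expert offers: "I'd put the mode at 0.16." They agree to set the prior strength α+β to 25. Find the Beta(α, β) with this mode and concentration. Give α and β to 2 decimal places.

α = 4.68, β = 20.32

For α,β > 1 the Beta mode is (α−1)/(α+β−2). With α+β = 25, the mode is (α−1)/23.
Set (α−1)/23 = 0.16 → α = 1 + 0.16·23 = 4.68.
β = 25 − α = 20.32.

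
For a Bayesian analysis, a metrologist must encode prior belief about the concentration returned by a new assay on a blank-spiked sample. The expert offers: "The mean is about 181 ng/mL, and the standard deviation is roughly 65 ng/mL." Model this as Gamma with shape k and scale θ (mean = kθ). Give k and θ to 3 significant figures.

For Gamma(k, scale θ): mean = kθ, variance = kθ², so CV = 1/√k.
CV = SD/mean = 65/181 = 0.3591, hence k = 1/CV² = 7.75.
Then θ = mean/k = 181/7.75 = 23.3.

k ≈ 7.75, θ ≈ 23.3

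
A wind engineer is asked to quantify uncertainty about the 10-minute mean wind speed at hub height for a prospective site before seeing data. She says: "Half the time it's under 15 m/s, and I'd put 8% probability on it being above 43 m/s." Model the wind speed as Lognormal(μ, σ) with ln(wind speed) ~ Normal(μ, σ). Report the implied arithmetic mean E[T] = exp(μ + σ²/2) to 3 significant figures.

If T ~ Lognormal(μ,σ) then ln T ~ Normal(μ,σ), so the p-quantile of ln T is μ + z_p·σ.
ln(15) = 2.708 and ln(43) = 3.761; z_{0.5} = 0, z_{0.92} = 1.405.
σ = (3.761 − 2.708)/(1.405 − (0)) = 0.750.
μ = 2.708 − (0)·0.750 = 2.708.
E[T] = exp(μ + σ²/2) = exp(2.708 + 0.2809) = 19.9 m/s.

E[T] ≈ 19.9 m/s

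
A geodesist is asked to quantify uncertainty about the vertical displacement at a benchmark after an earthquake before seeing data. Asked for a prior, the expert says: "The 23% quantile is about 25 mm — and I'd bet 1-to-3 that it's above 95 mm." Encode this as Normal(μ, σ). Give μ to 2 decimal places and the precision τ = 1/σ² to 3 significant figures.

For Normal(μ,σ), the p-quantile is μ + z_p·σ. Here z_{0.23} = -0.7388, z_{0.75} = 0.6745.
So 25 = μ − 0.7388σ and 95 = μ + 0.6745σ.
Subtracting: σ = (95 − 25)/(0.6745 − (-0.7388)) = 49.53.
Then μ = 25 − (-0.7388)·49.53 = 61.59.
Precision τ = 1/σ² = 1/49.53² = 0.000408.

μ = 61.59, τ = 0.000408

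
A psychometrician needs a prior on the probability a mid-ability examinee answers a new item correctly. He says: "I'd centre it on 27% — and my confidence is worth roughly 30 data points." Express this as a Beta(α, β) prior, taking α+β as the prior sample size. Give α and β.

α = 8.1, β = 21.9

Under the effective-sample-size interpretation, Beta(α, β) has prior mean α/(α+β) and prior sample size α+β.
So α+β = 30 and α/(α+β) = 0.27, giving α = 0.27·30 = 8.1 and β = 30 − 8.1 = 21.9.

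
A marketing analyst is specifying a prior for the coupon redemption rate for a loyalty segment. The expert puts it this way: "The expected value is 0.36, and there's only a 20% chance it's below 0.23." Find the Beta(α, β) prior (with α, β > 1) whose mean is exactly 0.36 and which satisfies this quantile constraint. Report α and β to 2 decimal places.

With mean 0.36 fixed, write α = 0.36s, β = 0.64s where s = α+β.
Need P(θ < 0.23) = 0.2 under Beta(0.36s, 0.64s). Normal approximation: (q−m)/√(m(1−m)/s) ≈ z_{0.2} = -0.842, so s ≈ 0.36·0.64·(-0.842)²/(0.23−0.36)² = 9.7.
At s = 9.7: P(θ<0.23) ≈ 0.205. Adjusting to match 0.2 gives s ≈ 10.01.
So α = 0.36·10.01 ≈ 3.60, β = 0.64·10.01 ≈ 6.40.

α ≈ 3.60, β ≈ 6.40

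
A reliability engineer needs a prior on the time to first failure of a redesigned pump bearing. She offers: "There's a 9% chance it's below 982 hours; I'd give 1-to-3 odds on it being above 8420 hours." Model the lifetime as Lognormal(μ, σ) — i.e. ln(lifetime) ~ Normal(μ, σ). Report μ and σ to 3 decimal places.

μ ≈ 8.319, σ ≈ 1.066

If T ~ Lognormal(μ,σ) then ln T ~ Normal(μ,σ), so the p-quantile of ln T is μ + z_p·σ.
ln(982) = 6.89 and ln(8420) = 9.038; z_{0.09} = -1.341, z_{0.75} = 0.6745.
σ = (9.038 − 6.89)/(0.6745 − (-1.341)) = 1.066.
μ = 6.89 − (-1.341)·1.066 = 8.319.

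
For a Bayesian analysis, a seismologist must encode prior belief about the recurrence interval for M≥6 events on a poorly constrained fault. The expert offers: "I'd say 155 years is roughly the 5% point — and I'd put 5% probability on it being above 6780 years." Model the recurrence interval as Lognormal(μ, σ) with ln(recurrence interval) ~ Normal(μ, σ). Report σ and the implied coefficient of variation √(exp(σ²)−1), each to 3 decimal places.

If T ~ Lognormal(μ,σ) then ln T ~ Normal(μ,σ), so the p-quantile of ln T is μ + z_p·σ.
ln(155) = 5.043 and ln(6780) = 8.822; z_{0.05} = -1.645, z_{0.95} = 1.645.
σ = (8.822 − 5.043)/(1.645 − (-1.645)) = 1.149.
μ = 5.043 − (-1.645)·1.149 = 6.933.
CV = √(exp(σ²)−1) = √(exp(1.3191)−1) = 1.655.

σ ≈ 1.149, CV ≈ 1.655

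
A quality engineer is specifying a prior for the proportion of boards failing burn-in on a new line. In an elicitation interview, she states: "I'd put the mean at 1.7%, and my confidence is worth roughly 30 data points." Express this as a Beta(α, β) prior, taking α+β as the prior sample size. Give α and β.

Under the effective-sample-size interpretation, Beta(α, β) has prior mean α/(α+β) and prior sample size α+β.
So α+β = 30 and α/(α+β) = 0.017, giving α = 0.017·30 = 0.51 and β = 30 − 0.51 = 29.49.

α = 0.51, β = 29.49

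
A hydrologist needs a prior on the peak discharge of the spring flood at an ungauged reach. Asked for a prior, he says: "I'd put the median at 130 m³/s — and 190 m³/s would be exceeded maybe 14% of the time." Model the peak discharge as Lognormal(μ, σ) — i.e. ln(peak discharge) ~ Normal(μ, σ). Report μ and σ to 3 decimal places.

If T ~ Lognormal(μ,σ) then ln T ~ Normal(μ,σ), so the p-quantile of ln T is μ + z_p·σ.
ln(130) = 4.868 and ln(190) = 5.247; z_{0.5} = 0, z_{0.86} = 1.08.
σ = (5.247 − 4.868)/(1.08 − (0)) = 0.351.
μ = 4.868 − (0)·0.351 = 4.868.

μ ≈ 4.868, σ ≈ 0.351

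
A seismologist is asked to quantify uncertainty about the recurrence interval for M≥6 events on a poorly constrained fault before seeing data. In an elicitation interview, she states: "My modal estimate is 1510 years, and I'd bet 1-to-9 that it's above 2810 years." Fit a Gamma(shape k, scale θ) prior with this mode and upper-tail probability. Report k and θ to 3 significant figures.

k ≈ 5.95, θ ≈ 305

Gamma(k,θ) with k>1 has mode (k−1)θ, so θ = 1510/(k−1).
Need P(X < 2810) = 0.9 with θ tied to k this way. Start at k = 2, θ = 1510: P(X<2810) ≈ 0.555.
Too low — raise k to concentrate. Iterating converges to k ≈ 5.95.
Then θ = 1510/(5.95−1) ≈ 305.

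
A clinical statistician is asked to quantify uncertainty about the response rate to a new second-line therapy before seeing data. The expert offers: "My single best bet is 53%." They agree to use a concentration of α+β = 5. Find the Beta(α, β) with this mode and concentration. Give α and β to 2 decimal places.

α = 2.59, β = 2.41

For α,β > 1 the Beta mode is (α−1)/(α+β−2). With α+β = 5, the mode is (α−1)/3.
Set (α−1)/3 = 0.53 → α = 1 + 0.53·3 = 2.59.
β = 5 − α = 2.41.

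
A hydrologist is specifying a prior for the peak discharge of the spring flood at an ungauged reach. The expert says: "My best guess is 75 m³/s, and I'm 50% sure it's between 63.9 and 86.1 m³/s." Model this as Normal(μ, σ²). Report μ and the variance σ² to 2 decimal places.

A symmetric 50% interval runs μ ± z·σ with z = 0.6745.
Half-width = 11.1, so σ = 11.1/0.6745 = 16.457 and σ² = 270.83.
μ is the stated best guess, 75.00.

μ = 75.00, σ² = 270.83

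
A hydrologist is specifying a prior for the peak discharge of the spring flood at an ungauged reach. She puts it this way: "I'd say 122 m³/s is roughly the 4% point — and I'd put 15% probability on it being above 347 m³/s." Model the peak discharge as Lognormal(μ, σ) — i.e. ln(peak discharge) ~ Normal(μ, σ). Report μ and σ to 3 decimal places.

μ ≈ 5.461, σ ≈ 0.375

If T ~ Lognormal(μ,σ) then ln T ~ Normal(μ,σ), so the p-quantile of ln T is μ + z_p·σ.
ln(122) = 4.804 and ln(347) = 5.849; z_{0.04} = -1.751, z_{0.85} = 1.036.
σ = (5.849 − 4.804)/(1.036 − (-1.751)) = 0.375.
μ = 4.804 − (-1.751)·0.375 = 5.461.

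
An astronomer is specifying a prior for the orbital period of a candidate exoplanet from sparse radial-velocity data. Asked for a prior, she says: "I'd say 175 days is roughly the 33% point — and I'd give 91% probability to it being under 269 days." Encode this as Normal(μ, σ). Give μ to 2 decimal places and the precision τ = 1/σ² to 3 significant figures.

For Normal(μ,σ), the p-quantile is μ + z_p·σ. Here z_{0.33} = -0.4399, z_{0.91} = 1.341.
So 175 = μ − 0.4399σ and 269 = μ + 1.341σ.
Subtracting: σ = (269 − 175)/(1.341 − (-0.4399)) = 52.79.
Then μ = 175 − (-0.4399)·52.79 = 198.22.
Precision τ = 1/σ² = 1/52.79² = 0.000359.

μ = 198.22, τ = 0.000359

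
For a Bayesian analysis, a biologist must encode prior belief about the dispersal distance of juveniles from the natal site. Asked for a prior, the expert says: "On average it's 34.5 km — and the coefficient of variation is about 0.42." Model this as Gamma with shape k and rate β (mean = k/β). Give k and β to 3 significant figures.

For Gamma(k, rate β): mean = k/β, variance = k/β², so CV = 1/√k.
CV = 0.42, hence k = 1/CV² = 5.67.
Then β = k/mean = 5.67/34.5 = 0.164.

k ≈ 5.67, β ≈ 0.164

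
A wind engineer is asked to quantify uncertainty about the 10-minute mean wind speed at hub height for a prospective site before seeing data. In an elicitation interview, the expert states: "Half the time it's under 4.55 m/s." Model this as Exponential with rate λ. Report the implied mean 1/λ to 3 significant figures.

Exponential median = ln 2 / λ, so λ = ln 2 / 4.55 = 0.152.
Mean = 1/λ = 6.56 m/s.

mean ≈ 6.56 m/s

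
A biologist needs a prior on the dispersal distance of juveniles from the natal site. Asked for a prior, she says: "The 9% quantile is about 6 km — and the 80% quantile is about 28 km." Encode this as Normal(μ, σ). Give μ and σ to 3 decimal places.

For Normal(μ,σ), the p-quantile is μ + z_p·σ. Here z_{0.09} = -1.341, z_{0.8} = 0.8416.
So 6 = μ − 1.341σ and 28 = μ + 0.8416σ.
Subtracting: σ = (28 − 6)/(0.8416 − (-1.341)) = 10.081.
Then μ = 6 − (-1.341)·10.081 = 19.516.

μ = 19.516, σ = 10.081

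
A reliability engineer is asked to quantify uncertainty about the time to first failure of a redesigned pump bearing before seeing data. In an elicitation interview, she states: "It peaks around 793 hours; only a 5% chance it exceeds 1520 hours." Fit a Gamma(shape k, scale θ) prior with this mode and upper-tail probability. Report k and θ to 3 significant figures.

k ≈ 7.56, θ ≈ 121

Gamma(k,θ) with k>1 has mode (k−1)θ, so θ = 793/(k−1).
Need P(X < 1520) = 0.95 with θ tied to k this way. Start at k = 2, θ = 793: P(X<1520) ≈ 0.571.
Too low — raise k to concentrate. Iterating converges to k ≈ 7.56.
Then θ = 793/(7.56−1) ≈ 121.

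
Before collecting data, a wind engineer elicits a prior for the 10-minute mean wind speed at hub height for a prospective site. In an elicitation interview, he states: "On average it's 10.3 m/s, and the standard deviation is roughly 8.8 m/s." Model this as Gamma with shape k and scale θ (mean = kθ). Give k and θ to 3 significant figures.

For Gamma(k, scale θ): mean = kθ, variance = kθ², so CV = 1/√k.
CV = SD/mean = 8.8/10.3 = 0.8544, hence k = 1/CV² = 1.37.
Then θ = mean/k = 10.3/1.37 = 7.52.

k ≈ 1.37, θ ≈ 7.52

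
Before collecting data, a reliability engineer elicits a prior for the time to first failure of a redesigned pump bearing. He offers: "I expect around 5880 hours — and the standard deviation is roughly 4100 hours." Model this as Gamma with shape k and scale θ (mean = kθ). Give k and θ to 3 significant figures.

k ≈ 2.06, θ ≈ 2860

For Gamma(k, scale θ): mean = kθ, variance = kθ², so CV = 1/√k.
CV = SD/mean = 4100/5880 = 0.6973, hence k = 1/CV² = 2.06.
Then θ = mean/k = 5880/2.06 = 2860.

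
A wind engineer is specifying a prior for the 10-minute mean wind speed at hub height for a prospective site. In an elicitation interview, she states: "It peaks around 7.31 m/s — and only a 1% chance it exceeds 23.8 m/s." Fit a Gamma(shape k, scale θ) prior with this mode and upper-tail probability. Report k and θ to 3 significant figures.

k ≈ 4.17, θ ≈ 2.31

Gamma(k,θ) with k>1 has mode (k−1)θ, so θ = 7.31/(k−1).
Need P(X < 23.8) = 0.99 with θ tied to k this way. Start at k = 2, θ = 7.31: P(X<23.8) ≈ 0.836.
Too low — raise k to concentrate. Iterating converges to k ≈ 4.17.
Then θ = 7.31/(4.17−1) ≈ 2.31.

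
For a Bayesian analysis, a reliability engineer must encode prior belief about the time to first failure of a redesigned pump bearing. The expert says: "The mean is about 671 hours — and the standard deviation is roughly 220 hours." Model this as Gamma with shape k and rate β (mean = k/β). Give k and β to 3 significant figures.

For Gamma(k, rate β): mean = k/β, variance = k/β², so CV = 1/√k.
CV = SD/mean = 220/671 = 0.3279, hence k = 1/CV² = 9.3.
Then β = k/mean = 9.3/671 = 0.0139.

k ≈ 9.3, β ≈ 0.0139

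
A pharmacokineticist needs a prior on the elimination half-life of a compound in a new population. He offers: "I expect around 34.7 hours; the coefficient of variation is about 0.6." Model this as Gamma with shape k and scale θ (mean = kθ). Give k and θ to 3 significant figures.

k ≈ 2.78, θ ≈ 12.5

For Gamma(k, scale θ): mean = kθ, variance = kθ², so CV = 1/√k.
CV = 0.6, hence k = 1/CV² = 2.78.
Then θ = mean/k = 34.7/2.78 = 12.5.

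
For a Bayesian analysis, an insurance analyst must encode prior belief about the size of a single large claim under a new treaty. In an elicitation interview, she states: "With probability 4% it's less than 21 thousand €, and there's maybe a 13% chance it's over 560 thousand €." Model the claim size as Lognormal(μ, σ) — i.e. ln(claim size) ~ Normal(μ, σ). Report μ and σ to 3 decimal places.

If T ~ Lognormal(μ,σ) then ln T ~ Normal(μ,σ), so the p-quantile of ln T is μ + z_p·σ.
ln(21) = 3.045 and ln(560) = 6.328; z_{0.04} = -1.751, z_{0.87} = 1.126.
σ = (6.328 − 3.045)/(1.126 − (-1.751)) = 1.141.
μ = 3.045 − (-1.751)·1.141 = 5.042.

μ ≈ 5.042, σ ≈ 1.141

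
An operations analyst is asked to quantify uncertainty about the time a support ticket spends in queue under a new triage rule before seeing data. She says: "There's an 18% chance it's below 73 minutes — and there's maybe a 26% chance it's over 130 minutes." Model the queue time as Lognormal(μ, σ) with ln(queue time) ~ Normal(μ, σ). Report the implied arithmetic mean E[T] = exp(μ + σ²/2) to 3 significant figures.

If T ~ Lognormal(μ,σ) then ln T ~ Normal(μ,σ), so the p-quantile of ln T is μ + z_p·σ.
ln(73) = 4.29 and ln(130) = 4.868; z_{0.18} = -0.9154, z_{0.74} = 0.6433.
σ = (4.868 − 4.29)/(0.6433 − (-0.9154)) = 0.370.
μ = 4.29 − (-0.9154)·0.370 = 4.629.
E[T] = exp(μ + σ²/2) = exp(4.629 + 0.0685) = 110 minutes.

E[T] ≈ 110 minutes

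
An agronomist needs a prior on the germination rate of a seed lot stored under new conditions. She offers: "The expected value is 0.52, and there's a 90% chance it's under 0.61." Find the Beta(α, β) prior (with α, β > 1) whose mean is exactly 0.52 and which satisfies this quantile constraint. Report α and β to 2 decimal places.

α ≈ 26.04, β ≈ 24.04

With mean 0.52 fixed, write α = 0.52s, β = 0.48s where s = α+β.
Need P(θ < 0.61) = 0.9 under Beta(0.52s, 0.48s). Normal approximation: (q−m)/√(m(1−m)/s) ≈ z_{0.9} = 1.28, so s ≈ 0.52·0.48·(1.28)²/(0.61−0.52)² = 50.6.
At s = 50.6: P(θ<0.61) ≈ 0.901. Adjusting to match 0.9 gives s ≈ 50.08.
So α = 0.52·50.08 ≈ 26.04, β = 0.48·50.08 ≈ 24.04.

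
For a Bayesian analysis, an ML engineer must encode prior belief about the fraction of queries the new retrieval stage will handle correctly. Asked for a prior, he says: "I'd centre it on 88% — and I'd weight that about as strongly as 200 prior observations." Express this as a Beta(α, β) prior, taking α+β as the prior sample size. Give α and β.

Under the effective-sample-size interpretation, Beta(α, β) has prior mean α/(α+β) and prior sample size α+β.
So α+β = 200 and α/(α+β) = 0.88, giving α = 0.88·200 = 176 and β = 200 − 176 = 24.

α = 176, β = 24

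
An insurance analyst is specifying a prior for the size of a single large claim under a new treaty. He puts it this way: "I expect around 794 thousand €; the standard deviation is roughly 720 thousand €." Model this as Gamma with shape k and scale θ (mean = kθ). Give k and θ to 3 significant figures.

For Gamma(k, scale θ): mean = kθ, variance = kθ², so CV = 1/√k.
CV = SD/mean = 720/794 = 0.9068, hence k = 1/CV² = 1.22.
Then θ = mean/k = 794/1.22 = 653.

k ≈ 1.22, θ ≈ 653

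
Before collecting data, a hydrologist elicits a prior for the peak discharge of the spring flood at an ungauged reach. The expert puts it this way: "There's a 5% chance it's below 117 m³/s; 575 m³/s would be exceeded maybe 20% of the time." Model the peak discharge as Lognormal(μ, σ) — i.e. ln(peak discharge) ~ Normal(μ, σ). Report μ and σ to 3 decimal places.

μ ≈ 5.815, σ ≈ 0.640

If T ~ Lognormal(μ,σ) then ln T ~ Normal(μ,σ), so the p-quantile of ln T is μ + z_p·σ.
ln(117) = 4.762 and ln(575) = 6.354; z_{0.05} = -1.645, z_{0.8} = 0.8416.
σ = (6.354 − 4.762)/(0.8416 − (-1.645)) = 0.640.
μ = 4.762 − (-1.645)·0.640 = 5.815.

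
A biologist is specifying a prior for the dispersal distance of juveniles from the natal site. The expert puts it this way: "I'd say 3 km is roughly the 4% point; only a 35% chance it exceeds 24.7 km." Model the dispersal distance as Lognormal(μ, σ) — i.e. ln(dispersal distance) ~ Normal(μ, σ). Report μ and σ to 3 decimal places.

If T ~ Lognormal(μ,σ) then ln T ~ Normal(μ,σ), so the p-quantile of ln T is μ + z_p·σ.
ln(3) = 1.099 and ln(24.7) = 3.207; z_{0.04} = -1.751, z_{0.65} = 0.3853.
σ = (3.207 − 1.099)/(0.3853 − (-1.751)) = 0.987.
μ = 1.099 − (-1.751)·0.987 = 2.827.

μ ≈ 2.827, σ ≈ 0.987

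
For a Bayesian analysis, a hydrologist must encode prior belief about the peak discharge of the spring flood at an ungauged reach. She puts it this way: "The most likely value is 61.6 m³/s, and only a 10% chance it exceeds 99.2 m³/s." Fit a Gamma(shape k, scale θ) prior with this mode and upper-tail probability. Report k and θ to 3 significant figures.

k ≈ 9.28, θ ≈ 7.44

Gamma(k,θ) with k>1 has mode (k−1)θ, so θ = 61.6/(k−1).
Need P(X < 99.2) = 0.9 with θ tied to k this way. Start at k = 2, θ = 61.6: P(X<99.2) ≈ 0.478.
Too low — raise k to concentrate. Iterating converges to k ≈ 9.28.
Then θ = 61.6/(9.28−1) ≈ 7.44.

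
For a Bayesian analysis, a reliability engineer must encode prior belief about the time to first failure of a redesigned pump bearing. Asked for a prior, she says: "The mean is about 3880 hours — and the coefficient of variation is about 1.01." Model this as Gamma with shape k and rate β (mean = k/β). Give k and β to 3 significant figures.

k ≈ 0.98, β ≈ 0.000253

For Gamma(k, rate β): mean = k/β, variance = k/β², so CV = 1/√k.
CV = 1.01, hence k = 1/CV² = 0.98.
Then β = k/mean = 0.98/3880 = 0.000253.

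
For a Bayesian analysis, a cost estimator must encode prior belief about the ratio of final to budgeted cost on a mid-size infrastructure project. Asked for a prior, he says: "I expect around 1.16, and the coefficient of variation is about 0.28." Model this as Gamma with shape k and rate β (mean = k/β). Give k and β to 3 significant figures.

k ≈ 12.8, β ≈ 11

For Gamma(k, rate β): mean = k/β, variance = k/β², so CV = 1/√k.
CV = 0.28, hence k = 1/CV² = 12.8.
Then β = k/mean = 12.8/1.16 = 11.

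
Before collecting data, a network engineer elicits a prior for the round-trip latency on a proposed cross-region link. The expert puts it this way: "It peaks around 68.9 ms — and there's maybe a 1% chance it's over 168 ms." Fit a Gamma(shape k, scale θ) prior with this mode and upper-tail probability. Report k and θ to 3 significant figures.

Gamma(k,θ) with k>1 has mode (k−1)θ, so θ = 68.9/(k−1).
Need P(X < 168) = 0.99 with θ tied to k this way. Start at k = 2, θ = 68.9: P(X<168) ≈ 0.700.
Too low — raise k to concentrate. Iterating converges to k ≈ 6.94.
Then θ = 68.9/(6.94−1) ≈ 11.6.

k ≈ 6.94, θ ≈ 11.6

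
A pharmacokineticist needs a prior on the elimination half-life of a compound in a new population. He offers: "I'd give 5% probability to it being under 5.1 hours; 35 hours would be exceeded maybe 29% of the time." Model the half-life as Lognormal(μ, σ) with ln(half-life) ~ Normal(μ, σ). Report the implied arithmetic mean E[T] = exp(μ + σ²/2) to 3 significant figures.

If T ~ Lognormal(μ,σ) then ln T ~ Normal(μ,σ), so the p-quantile of ln T is μ + z_p·σ.
ln(5.1) = 1.629 and ln(35) = 3.555; z_{0.05} = -1.645, z_{0.71} = 0.5534.
σ = (3.555 − 1.629)/(0.5534 − (-1.645)) = 0.876.
μ = 1.629 − (-1.645)·0.876 = 3.070.
E[T] = exp(μ + σ²/2) = exp(3.070 + 0.3839) = 31.6 hours.

E[T] ≈ 31.6 hours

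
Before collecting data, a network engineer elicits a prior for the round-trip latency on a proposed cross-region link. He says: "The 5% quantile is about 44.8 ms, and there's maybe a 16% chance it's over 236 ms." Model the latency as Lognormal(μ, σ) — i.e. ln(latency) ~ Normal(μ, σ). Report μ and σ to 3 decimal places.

If T ~ Lognormal(μ,σ) then ln T ~ Normal(μ,σ), so the p-quantile of ln T is μ + z_p·σ.
ln(44.8) = 3.802 and ln(236) = 5.464; z_{0.05} = -1.645, z_{0.84} = 0.9945.
σ = (5.464 − 3.802)/(0.9945 − (-1.645)) = 0.630.
μ = 3.802 − (-1.645)·0.630 = 4.838.

μ ≈ 4.838, σ ≈ 0.630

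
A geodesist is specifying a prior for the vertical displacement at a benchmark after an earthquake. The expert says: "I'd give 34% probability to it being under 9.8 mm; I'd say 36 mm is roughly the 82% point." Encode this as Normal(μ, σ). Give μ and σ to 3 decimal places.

The p-quantile of Normal(μ,σ) is μ + z_p·σ, with z_{0.34} = -0.4125 and z_{0.82} = 0.9154.
Eliminate σ: μ = (z₂·x₁ − z₁·x₂)/(z₂ − z₁) = (0.9154·9.8 − (-0.4125)·36)/1.328 = 17.939.
Then σ = (x₂ − x₁)/(z₂ − z₁) = (36 − 9.8)/1.328 = 19.731.

μ = 17.939, σ = 19.731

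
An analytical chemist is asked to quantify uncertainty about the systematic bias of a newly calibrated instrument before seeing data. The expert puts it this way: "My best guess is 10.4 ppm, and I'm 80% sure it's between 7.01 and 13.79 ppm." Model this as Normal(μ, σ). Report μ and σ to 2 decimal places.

A symmetric 80% interval runs μ ± z·σ with z = 1.282.
Half-width = 3.39, so σ = 3.39/1.282 = 2.65.
μ is the stated best guess, 10.40.

μ = 10.40, σ = 2.65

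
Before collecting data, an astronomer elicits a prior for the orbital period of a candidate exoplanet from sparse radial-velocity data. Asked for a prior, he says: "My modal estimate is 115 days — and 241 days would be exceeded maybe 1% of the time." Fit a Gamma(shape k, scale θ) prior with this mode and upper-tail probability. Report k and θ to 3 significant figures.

k ≈ 9.89, θ ≈ 12.9

Gamma(k,θ) with k>1 has mode (k−1)θ, so θ = 115/(k−1).
Need P(X < 241) = 0.99 with θ tied to k this way. Start at k = 2, θ = 115: P(X<241) ≈ 0.619.
Too low — raise k to concentrate. Iterating converges to k ≈ 9.89.
Then θ = 115/(9.89−1) ≈ 12.9.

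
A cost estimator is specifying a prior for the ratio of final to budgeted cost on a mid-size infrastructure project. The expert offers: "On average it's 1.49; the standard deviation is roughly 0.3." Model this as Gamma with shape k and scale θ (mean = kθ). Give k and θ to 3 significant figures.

k ≈ 24.7, θ ≈ 0.0604

For Gamma(k, scale θ): mean = kθ, variance = kθ², so CV = 1/√k.
CV = SD/mean = 0.3/1.49 = 0.2013, hence k = 1/CV² = 24.7.
Then θ = mean/k = 1.49/24.7 = 0.0604.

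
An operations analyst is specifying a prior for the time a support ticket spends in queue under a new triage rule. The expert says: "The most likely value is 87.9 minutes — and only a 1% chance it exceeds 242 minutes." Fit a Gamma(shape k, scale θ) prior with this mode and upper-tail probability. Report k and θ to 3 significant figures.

Gamma(k,θ) with k>1 has mode (k−1)θ, so θ = 87.9/(k−1).
Need P(X < 242) = 0.99 with θ tied to k this way. Start at k = 2, θ = 87.9: P(X<242) ≈ 0.761.
Too low — raise k to concentrate. Iterating converges to k ≈ 5.48.
Then θ = 87.9/(5.48−1) ≈ 19.6.

k ≈ 5.48, θ ≈ 19.6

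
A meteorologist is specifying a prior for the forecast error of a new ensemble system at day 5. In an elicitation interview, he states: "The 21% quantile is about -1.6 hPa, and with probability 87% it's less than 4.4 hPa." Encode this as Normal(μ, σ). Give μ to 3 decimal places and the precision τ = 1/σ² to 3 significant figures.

For Normal(μ,σ), the p-quantile is μ + z_p·σ. Here z_{0.21} = -0.8064, z_{0.87} = 1.126.
So -1.6 = μ − 0.8064σ and 4.4 = μ + 1.126σ.
Subtracting: σ = (4.4 − -1.6)/(1.126 − (-0.8064)) = 3.104.
Then μ = -1.6 − (-0.8064)·3.104 = 0.903.
Precision τ = 1/σ² = 1/3.104² = 0.104.

μ = 0.903, τ = 0.104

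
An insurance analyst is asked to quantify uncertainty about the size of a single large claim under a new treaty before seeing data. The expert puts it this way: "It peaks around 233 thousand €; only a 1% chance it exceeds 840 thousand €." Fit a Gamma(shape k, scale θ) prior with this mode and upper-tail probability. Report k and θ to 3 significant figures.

k ≈ 3.61, θ ≈ 89.1

Gamma(k,θ) with k>1 has mode (k−1)θ, so θ = 233/(k−1).
Need P(X < 840) = 0.99 with θ tied to k this way. Start at k = 2, θ = 233: P(X<840) ≈ 0.875.
Too low — raise k to concentrate. Iterating converges to k ≈ 3.61.
Then θ = 233/(3.61−1) ≈ 89.1.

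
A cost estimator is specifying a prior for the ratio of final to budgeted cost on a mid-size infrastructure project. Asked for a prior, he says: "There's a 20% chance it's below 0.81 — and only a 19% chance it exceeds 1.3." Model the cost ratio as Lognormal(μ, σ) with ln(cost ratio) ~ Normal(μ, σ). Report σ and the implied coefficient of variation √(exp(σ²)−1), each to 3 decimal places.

σ ≈ 0.275, CV ≈ 0.280

If T ~ Lognormal(μ,σ) then ln T ~ Normal(μ,σ), so the p-quantile of ln T is μ + z_p·σ.
ln(0.81) = -0.2107 and ln(1.3) = 0.2624; z_{0.2} = -0.8416, z_{0.81} = 0.8779.
σ = (0.2624 − -0.2107)/(0.8779 − (-0.8416)) = 0.275.
μ = -0.2107 − (-0.8416)·0.275 = 0.021.
CV = √(exp(σ²)−1) = √(exp(0.0757)−1) = 0.280.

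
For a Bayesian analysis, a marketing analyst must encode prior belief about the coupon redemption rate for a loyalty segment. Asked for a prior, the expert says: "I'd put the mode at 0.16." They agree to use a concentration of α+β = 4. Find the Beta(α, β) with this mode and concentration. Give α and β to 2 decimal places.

For α,β > 1 the Beta mode is (α−1)/(α+β−2). With α+β = 4, the mode is (α−1)/2.
Set (α−1)/2 = 0.16 → α = 1 + 0.16·2 = 1.32.
β = 4 − α = 2.68.

α = 1.32, β = 2.68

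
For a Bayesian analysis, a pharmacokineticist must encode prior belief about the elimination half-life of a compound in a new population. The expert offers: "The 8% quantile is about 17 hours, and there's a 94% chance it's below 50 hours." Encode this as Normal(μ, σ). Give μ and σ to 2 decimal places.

The p-quantile of Normal(μ,σ) is μ + z_p·σ, with z_{0.08} = -1.405 and z_{0.94} = 1.555.
Eliminate σ: μ = (z₂·x₁ − z₁·x₂)/(z₂ − z₁) = (1.555·17 − (-1.405)·50)/2.96 = 32.67.
Then σ = (x₂ − x₁)/(z₂ − z₁) = (50 − 17)/2.96 = 11.15.

μ = 32.67, σ = 11.15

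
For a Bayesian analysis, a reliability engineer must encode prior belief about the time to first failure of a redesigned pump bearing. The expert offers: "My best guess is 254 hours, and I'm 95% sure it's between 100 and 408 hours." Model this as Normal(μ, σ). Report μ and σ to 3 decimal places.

A symmetric 95% interval runs μ ± z·σ with z = 1.96.
Half-width = 154, so σ = 154/1.96 = 78.573.
μ is the stated best guess, 254.000.

μ = 254.000, σ = 78.573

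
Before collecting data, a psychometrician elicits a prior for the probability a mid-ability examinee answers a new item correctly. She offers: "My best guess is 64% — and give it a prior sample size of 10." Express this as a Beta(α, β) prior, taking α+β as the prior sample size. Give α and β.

Under the effective-sample-size interpretation, Beta(α, β) has prior mean α/(α+β) and prior sample size α+β.
So α+β = 10 and α/(α+β) = 0.64, giving α = 0.64·10 = 6.4 and β = 10 − 6.4 = 3.6.

α = 6.4, β = 3.6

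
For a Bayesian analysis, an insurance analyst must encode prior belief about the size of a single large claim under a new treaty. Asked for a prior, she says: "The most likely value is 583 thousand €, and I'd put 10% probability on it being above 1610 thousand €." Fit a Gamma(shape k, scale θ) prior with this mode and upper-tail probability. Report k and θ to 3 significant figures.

k ≈ 2.85, θ ≈ 315

Gamma(k,θ) with k>1 has mode (k−1)θ, so θ = 583/(k−1).
Need P(X < 1610) = 0.9 with θ tied to k this way. Start at k = 2, θ = 583: P(X<1610) ≈ 0.762.
Too low — raise k to concentrate. Iterating converges to k ≈ 2.85.
Then θ = 583/(2.85−1) ≈ 315.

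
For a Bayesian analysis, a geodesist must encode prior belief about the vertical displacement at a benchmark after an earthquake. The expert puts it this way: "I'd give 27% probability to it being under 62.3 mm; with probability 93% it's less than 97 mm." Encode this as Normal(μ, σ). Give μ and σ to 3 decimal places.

μ = 72.481, σ = 16.614

The p-quantile of Normal(μ,σ) is μ + z_p·σ, with z_{0.27} = -0.6128 and z_{0.93} = 1.476.
Eliminate σ: μ = (z₂·x₁ − z₁·x₂)/(z₂ − z₁) = (1.476·62.3 − (-0.6128)·97)/2.089 = 72.481.
Then σ = (x₂ − x₁)/(z₂ − z₁) = (97 − 62.3)/2.089 = 16.614.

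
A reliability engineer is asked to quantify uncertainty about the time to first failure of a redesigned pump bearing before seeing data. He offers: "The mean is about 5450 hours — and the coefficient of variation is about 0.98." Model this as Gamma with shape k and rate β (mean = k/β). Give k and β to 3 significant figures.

k ≈ 1.04, β ≈ 0.000191

For Gamma(k, rate β): mean = k/β, variance = k/β², so CV = 1/√k.
CV = 0.98, hence k = 1/CV² = 1.04.
Then β = k/mean = 1.04/5450 = 0.000191.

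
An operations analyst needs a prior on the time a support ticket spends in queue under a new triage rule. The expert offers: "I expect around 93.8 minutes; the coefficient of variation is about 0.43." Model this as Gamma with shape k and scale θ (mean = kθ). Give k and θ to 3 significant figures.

k ≈ 5.41, θ ≈ 17.3

For Gamma(k, scale θ): mean = kθ, variance = kθ², so CV = 1/√k.
CV = 0.43, hence k = 1/CV² = 5.41.
Then θ = mean/k = 93.8/5.41 = 17.3.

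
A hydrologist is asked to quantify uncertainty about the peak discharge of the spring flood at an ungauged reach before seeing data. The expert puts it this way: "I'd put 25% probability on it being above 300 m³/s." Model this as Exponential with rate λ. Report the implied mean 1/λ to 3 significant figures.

P(T > 300.0) = e^(−λ·300.0) = 0.25, so λ = −ln(0.25)/300.0 = 0.00462.
Mean = 1/λ = 216 m³/s.

mean ≈ 216 m³/s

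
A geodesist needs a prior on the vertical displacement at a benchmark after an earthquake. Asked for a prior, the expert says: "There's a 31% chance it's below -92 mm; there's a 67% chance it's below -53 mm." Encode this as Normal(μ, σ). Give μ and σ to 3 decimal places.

The p-quantile of Normal(μ,σ) is μ + z_p·σ, with z_{0.31} = -0.4959 and z_{0.67} = 0.4399.
Eliminate σ: μ = (z₂·x₁ − z₁·x₂)/(z₂ − z₁) = (0.4399·-92 − (-0.4959)·-53)/0.9358 = -71.334.
Then σ = (x₂ − x₁)/(z₂ − z₁) = (-53 − -92)/0.9358 = 41.677.

μ = -71.334, σ = 41.677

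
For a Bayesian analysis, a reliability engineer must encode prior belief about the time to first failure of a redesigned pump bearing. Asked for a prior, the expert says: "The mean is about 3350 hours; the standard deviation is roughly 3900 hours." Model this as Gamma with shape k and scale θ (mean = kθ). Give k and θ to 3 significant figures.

k ≈ 0.738, θ ≈ 4540

For Gamma(k, scale θ): mean = kθ, variance = kθ², so CV = 1/√k.
CV = SD/mean = 3900/3350 = 1.164, hence k = 1/CV² = 0.738.
Then θ = mean/k = 3350/0.738 = 4540.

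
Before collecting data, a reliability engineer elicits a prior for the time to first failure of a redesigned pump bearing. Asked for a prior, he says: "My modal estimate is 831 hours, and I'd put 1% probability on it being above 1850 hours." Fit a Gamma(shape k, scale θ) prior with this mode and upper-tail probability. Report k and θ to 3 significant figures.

Gamma(k,θ) with k>1 has mode (k−1)θ, so θ = 831/(k−1).
Need P(X < 1850) = 0.99 with θ tied to k this way. Start at k = 2, θ = 831: P(X<1850) ≈ 0.652.
Too low — raise k to concentrate. Iterating converges to k ≈ 8.51.
Then θ = 831/(8.51−1) ≈ 111.

k ≈ 8.51, θ ≈ 111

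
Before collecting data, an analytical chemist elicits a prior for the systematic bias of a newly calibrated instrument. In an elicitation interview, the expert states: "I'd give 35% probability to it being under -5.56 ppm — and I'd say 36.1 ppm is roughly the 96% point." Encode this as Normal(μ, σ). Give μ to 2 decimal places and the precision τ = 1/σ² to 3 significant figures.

μ = 1.96, τ = 0.00263

For Normal(μ,σ), the p-quantile is μ + z_p·σ. Here z_{0.35} = -0.3853, z_{0.96} = 1.751.
So -5.56 = μ − 0.3853σ and 36.1 = μ + 1.751σ.
Subtracting: σ = (36.1 − -5.56)/(1.751 − (-0.3853)) = 19.50.
Then μ = -5.56 − (-0.3853)·19.50 = 1.96.
Precision τ = 1/σ² = 1/19.5² = 0.00263.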